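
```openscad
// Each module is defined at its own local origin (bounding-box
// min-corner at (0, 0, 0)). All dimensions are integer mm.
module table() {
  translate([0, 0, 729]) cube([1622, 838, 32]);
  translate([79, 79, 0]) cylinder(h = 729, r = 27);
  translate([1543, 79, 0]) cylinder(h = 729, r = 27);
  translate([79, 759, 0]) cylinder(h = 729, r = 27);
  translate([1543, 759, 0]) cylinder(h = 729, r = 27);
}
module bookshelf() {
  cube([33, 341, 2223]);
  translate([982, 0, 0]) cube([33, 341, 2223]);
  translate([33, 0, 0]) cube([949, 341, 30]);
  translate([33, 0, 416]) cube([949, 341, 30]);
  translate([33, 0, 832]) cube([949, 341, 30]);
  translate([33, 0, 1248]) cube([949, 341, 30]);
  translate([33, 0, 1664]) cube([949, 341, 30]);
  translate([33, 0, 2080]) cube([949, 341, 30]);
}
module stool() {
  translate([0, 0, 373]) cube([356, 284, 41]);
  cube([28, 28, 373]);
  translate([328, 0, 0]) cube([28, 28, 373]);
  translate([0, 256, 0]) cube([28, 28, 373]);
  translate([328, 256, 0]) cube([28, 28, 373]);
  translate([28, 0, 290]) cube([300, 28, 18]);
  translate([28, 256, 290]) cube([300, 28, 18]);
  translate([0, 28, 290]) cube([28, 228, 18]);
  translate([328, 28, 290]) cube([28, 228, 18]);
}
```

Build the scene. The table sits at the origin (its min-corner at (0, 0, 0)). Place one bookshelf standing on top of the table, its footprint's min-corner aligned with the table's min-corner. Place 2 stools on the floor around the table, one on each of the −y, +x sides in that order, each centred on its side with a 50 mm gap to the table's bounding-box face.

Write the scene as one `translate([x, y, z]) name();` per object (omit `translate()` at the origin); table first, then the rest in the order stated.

table();
translate([0, 0, 761]) bookshelf();
translate([633, -334, 0]) stool();
translate([1672, 277, 0]) stool();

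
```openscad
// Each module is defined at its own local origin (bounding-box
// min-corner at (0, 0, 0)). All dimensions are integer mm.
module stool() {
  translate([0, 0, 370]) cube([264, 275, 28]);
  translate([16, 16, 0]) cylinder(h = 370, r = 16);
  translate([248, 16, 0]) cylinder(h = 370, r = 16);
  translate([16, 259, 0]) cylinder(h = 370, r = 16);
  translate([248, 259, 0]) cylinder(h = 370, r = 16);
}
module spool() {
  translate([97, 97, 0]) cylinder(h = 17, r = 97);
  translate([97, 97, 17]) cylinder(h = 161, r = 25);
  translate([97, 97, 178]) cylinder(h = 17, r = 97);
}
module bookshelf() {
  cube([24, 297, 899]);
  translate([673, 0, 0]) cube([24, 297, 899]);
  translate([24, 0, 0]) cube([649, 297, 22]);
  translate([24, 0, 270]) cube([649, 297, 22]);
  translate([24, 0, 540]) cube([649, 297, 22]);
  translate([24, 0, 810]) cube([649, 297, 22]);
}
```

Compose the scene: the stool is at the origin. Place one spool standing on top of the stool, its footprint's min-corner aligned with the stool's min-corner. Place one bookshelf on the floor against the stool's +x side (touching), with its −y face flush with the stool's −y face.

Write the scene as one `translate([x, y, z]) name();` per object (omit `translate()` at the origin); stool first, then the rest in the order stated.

stool();
translate([0, 0, 398]) spool();
translate([264, 0, 0]) bookshelf();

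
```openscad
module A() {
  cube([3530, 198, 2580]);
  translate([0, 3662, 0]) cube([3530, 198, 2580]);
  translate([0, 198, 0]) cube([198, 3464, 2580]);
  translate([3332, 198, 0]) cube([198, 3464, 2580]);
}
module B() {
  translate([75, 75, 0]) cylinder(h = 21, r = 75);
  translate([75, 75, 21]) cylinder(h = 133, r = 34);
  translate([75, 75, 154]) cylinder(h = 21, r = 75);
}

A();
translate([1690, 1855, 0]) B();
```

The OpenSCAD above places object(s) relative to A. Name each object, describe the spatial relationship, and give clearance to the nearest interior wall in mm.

A is a house frame. B is a spool. The spool sits inside the house frame, centred. The clearance to the nearest interior wall is 1492 mm.

Clearances: x = 1492, y = 1657; minimum 1492 mm.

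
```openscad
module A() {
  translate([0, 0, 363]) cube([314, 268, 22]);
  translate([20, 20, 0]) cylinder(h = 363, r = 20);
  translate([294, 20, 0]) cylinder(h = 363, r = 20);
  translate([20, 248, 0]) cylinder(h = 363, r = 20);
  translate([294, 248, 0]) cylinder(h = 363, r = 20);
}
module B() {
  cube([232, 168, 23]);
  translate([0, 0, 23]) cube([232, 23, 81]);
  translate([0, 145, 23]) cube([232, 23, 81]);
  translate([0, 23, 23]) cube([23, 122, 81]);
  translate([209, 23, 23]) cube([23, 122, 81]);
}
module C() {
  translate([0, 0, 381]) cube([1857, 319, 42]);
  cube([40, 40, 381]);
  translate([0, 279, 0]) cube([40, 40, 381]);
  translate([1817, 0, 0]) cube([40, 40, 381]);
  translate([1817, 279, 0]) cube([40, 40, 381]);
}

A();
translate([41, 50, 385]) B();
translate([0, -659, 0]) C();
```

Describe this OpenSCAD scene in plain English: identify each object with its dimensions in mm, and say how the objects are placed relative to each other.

A is a four-legged stool. The seat is a 314×268×22 mm slab whose top surface is at z = 385 mm; four round legs, each 40 mm in diameter, run from the floor (z = 0) to the underside of the seat, each leg's axis is inset half a diameter from the nearest pair of seat edges (so the leg's bounding box is flush with the corner).

B is an open-topped rectangular box: outside dimensions 232×168×104 mm, with a uniform wall and base thickness of 23 mm. The base is a full 232×168 slab on the floor; four walls sit on top of the base. The front and back walls (the −y and +y sides) span the full width; the two side walls fit between them.

C is a bench: a 1857×319 mm seat slab, 42 mm thick, top at z = 423 mm, on four 40×40 mm square legs flush with the seat corners and standing on z = 0.

The open box is on top of the stool, centred. The bench is on the floor beside the stool on its −y side.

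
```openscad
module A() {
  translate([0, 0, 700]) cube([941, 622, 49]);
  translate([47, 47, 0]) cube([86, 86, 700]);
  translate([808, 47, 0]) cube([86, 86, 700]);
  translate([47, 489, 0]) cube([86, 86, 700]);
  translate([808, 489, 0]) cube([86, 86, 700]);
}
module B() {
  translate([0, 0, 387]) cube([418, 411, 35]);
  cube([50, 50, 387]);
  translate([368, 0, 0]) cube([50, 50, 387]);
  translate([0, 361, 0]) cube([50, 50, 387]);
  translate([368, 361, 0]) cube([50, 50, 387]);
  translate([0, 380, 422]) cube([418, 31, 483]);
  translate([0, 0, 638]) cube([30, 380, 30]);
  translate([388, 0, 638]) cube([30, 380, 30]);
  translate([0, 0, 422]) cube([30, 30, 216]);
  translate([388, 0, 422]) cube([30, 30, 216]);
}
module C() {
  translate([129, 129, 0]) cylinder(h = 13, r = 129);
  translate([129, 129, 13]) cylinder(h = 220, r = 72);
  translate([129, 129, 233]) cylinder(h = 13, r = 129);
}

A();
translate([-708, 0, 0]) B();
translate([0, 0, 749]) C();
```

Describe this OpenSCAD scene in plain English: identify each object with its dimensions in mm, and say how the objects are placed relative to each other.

A is a table with a 941×622 mm rectangular top, 49 mm thick, top surface at z = 749 mm, supported by four 86×86 mm square legs, each inset 47 mm from the nearest pair of top edges, running from the floor.

B is a chair: 418×411 mm seat, 35 mm thick, top at z = 422 mm, on four 50 mm square corner legs flush with the seat edges. A 31 mm thick backrest slab spans the full seat width, extending 483 mm above the seat top, its back face flush with the seat's +y edge. Two armrests of 30×30 mm section run along each side from the seat's front edge to the front of the backrest, top faces 246 mm above the seat top and outer faces flush with the seat's x-edges; a 30×30 mm post under the front of each armrest stands on the seat at the front corner.

C is a spool: two coaxial disc flanges of radius 129 mm and thickness 13 mm, joined by a core cylinder of radius 72 mm and height 220 mm. The lower flange rests on z = 0 and the three cylinders share a vertical axis.

The chair is on the floor beside the table on its −x side. The spool is on top of the table.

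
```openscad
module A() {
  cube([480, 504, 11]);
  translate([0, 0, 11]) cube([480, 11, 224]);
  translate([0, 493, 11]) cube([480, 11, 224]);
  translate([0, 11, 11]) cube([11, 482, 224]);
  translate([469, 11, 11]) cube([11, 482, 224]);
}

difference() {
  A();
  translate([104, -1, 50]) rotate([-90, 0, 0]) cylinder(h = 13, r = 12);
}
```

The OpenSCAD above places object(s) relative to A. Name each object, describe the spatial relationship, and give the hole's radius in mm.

A is an open box. The open box has a circular hole through its front wall. The hole's radius is 12 mm.

The subtracted cylinder has r = 12 mm.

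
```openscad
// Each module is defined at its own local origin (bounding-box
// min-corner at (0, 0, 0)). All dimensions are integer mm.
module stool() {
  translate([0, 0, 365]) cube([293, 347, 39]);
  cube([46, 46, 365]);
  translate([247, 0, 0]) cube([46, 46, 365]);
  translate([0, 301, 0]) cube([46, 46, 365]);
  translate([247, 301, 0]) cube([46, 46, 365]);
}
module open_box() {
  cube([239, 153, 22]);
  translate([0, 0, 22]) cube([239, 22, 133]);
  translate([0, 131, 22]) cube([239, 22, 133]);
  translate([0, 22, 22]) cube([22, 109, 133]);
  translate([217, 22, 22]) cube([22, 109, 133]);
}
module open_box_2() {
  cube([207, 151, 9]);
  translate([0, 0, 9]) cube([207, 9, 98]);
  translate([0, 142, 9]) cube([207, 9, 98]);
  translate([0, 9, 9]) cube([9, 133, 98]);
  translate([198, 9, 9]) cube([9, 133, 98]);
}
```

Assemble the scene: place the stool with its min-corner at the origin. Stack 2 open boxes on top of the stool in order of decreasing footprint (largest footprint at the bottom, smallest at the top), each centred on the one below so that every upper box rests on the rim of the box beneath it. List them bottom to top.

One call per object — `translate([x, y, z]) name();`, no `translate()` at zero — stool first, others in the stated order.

stool();
translate([27, 97, 404]) open_box();
translate([43, 98, 559]) open_box_2();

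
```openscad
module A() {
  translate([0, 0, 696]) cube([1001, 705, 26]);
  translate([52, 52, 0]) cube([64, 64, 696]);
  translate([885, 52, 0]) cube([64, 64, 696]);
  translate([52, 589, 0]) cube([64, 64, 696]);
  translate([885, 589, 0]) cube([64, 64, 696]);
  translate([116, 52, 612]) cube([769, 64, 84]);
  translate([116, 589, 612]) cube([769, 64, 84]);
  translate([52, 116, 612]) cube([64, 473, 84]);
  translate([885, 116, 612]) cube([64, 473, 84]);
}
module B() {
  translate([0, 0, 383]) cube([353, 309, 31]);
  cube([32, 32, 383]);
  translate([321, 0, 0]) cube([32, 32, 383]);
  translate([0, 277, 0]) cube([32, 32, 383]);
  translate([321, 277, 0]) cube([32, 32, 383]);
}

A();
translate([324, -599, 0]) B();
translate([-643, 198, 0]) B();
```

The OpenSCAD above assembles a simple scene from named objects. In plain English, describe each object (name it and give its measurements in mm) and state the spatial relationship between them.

A is a table: top 1001 mm (x) × 705 mm (y), 26 mm thick, upper face at z = 722 mm, on four 64×64 mm square legs, each inset 52 mm from the nearest pair of top edges, running from z = 0 to the bottom of the top. Four apron rails, 64 mm thick and 84 mm tall, run between adjacent legs with their top edges flush with the underside of the top and their outer faces flush with the legs' outer faces.

B is a simple wooden stool: a rectangular seat 353 mm (x) by 309 mm (y), 31 mm thick, top face at z = 414 mm, on four square legs, each 32×32 mm in cross-section. The legs rest on z = 0, each flush with a corner of the seat.

Two stools sit around the table at the −y, −x sides.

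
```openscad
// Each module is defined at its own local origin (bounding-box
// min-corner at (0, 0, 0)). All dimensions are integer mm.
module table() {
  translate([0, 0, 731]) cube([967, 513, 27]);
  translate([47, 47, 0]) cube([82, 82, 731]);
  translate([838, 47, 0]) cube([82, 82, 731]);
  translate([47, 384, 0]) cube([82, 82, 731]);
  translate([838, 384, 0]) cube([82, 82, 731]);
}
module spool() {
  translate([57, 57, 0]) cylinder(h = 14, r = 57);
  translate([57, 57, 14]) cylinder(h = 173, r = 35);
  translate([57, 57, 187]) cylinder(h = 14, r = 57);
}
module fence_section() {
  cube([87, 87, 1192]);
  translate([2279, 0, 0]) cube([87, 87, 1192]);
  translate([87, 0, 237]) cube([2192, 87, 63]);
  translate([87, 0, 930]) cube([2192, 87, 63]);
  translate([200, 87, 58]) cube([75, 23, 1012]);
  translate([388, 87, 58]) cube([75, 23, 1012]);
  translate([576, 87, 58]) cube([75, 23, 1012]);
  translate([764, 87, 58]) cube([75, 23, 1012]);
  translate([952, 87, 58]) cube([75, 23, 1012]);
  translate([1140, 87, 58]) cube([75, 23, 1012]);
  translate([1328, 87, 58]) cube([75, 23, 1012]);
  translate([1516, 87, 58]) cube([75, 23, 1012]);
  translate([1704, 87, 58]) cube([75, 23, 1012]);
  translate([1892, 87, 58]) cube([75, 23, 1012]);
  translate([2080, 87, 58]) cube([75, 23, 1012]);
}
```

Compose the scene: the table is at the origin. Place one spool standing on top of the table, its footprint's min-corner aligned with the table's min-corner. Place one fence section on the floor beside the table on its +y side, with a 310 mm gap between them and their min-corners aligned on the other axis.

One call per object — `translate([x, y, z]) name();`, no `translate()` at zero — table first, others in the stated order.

table();
translate([0, 0, 758]) spool();
translate([0, 823, 0]) fence_section();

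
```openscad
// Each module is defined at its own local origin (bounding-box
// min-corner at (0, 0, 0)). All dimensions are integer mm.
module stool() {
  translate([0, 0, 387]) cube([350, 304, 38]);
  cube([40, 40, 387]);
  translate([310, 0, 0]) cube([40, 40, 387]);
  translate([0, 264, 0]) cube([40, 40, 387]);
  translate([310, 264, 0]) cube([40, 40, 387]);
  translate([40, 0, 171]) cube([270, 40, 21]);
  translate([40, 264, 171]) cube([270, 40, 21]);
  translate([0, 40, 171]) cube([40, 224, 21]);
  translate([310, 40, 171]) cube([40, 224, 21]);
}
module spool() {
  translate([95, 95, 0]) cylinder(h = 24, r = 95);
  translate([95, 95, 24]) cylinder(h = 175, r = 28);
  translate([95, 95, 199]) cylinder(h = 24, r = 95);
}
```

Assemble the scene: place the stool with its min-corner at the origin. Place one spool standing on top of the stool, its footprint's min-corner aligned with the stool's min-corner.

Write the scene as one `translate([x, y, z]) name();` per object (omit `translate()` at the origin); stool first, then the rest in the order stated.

stool();
translate([0, 0, 425]) spool();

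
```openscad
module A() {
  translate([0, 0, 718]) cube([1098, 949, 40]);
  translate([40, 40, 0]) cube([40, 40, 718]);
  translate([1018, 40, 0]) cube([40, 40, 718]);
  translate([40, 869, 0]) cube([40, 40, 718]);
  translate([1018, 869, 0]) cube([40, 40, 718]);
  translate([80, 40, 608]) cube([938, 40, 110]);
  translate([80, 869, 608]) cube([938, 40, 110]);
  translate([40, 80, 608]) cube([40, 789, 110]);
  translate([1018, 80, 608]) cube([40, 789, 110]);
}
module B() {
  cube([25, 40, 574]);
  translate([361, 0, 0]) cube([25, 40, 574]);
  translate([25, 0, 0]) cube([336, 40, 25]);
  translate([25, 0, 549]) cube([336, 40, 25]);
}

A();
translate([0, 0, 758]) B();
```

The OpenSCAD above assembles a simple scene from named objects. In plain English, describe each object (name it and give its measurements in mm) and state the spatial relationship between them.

A is a table: top 1098 mm (x) × 949 mm (y), 40 mm thick, upper face at z = 758 mm, on four 40×40 mm square legs, each inset 40 mm from the nearest pair of top edges, running from z = 0 to the bottom of the top. Four apron rails, 40 mm thick and 110 mm tall, run between adjacent legs with their top edges flush with the underside of the top and their outer faces flush with the legs' outer faces.

B is a picture frame with a 336×524 mm rectangular opening (x by z) and a uniform 25 mm border on every side. Frame depth is 40 mm along y. It is built from two vertical stiles running the full outside height and two horizontal rails spanning the gap between the stiles.

The picture frame is on top of the table.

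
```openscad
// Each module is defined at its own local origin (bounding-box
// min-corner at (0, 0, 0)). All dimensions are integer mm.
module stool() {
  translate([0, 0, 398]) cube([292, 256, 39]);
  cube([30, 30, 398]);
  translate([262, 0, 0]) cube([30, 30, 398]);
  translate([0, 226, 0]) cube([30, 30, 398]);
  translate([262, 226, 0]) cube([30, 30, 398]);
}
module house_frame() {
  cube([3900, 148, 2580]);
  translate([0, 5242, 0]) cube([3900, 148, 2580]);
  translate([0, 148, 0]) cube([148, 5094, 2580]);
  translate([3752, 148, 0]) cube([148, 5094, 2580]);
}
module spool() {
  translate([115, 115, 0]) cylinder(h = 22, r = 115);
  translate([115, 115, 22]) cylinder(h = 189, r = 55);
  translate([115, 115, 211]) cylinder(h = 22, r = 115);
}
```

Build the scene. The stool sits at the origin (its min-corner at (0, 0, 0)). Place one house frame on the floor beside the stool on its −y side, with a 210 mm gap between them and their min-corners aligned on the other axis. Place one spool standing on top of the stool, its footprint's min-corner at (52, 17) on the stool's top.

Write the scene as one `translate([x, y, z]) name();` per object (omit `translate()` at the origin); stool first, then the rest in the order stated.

stool();
translate([0, -5600, 0]) house_frame();
translate([52, 17, 437]) spool();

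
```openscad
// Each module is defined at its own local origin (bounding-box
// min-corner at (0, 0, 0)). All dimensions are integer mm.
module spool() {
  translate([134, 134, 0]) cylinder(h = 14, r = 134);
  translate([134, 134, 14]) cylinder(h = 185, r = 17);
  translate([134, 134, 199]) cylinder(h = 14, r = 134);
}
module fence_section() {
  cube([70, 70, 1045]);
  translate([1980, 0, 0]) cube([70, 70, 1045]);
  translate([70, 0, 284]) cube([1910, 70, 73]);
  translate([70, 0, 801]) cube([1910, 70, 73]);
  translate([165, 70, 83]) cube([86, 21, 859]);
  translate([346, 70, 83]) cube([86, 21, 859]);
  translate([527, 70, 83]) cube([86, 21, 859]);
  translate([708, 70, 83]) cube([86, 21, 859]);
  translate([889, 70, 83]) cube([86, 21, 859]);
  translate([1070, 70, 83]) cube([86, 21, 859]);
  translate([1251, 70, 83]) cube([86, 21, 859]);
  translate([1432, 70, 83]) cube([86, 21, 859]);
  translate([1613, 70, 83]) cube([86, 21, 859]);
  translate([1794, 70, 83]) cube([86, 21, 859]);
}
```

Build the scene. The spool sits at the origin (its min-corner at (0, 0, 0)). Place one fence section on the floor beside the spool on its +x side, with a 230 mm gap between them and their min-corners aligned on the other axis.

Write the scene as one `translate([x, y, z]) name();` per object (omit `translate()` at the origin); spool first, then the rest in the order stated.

spool();
translate([498, 0, 0]) fence_section();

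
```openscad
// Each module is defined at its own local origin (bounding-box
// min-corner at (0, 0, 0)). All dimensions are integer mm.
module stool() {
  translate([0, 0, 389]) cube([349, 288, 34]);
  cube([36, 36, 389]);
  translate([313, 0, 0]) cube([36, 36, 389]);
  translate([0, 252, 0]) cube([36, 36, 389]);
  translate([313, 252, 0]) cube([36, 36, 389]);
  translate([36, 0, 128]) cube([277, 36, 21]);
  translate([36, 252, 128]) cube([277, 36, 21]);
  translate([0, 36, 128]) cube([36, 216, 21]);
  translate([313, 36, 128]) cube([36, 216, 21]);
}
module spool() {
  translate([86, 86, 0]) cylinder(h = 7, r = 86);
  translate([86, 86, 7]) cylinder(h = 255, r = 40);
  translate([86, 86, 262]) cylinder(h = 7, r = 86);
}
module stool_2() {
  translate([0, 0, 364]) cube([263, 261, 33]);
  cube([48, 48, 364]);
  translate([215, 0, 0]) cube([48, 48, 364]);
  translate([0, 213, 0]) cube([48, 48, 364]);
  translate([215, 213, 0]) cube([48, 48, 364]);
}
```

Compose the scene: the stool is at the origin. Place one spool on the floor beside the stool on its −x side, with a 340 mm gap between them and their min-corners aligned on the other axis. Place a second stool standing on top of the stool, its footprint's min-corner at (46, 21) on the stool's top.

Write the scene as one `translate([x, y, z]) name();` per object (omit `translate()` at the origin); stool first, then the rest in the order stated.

stool();
translate([-512, 0, 0]) spool();
translate([46, 21, 423]) stool_2();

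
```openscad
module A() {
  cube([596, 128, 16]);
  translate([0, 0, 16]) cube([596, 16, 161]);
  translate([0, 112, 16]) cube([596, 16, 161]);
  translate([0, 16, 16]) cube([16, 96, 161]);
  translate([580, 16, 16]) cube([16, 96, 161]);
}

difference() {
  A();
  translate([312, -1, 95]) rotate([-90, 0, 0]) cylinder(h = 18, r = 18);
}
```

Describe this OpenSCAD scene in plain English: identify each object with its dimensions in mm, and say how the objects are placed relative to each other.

A is an open-topped rectangular box: outside dimensions 596×128×177 mm, with a uniform wall and base thickness of 16 mm. The base is a full 596×128 slab on the floor; four walls sit on top of the base. The front and back walls (the −y and +y sides) span the full width; the two side walls fit between them.

The open box has a circular hole of radius 18 mm through its front wall, centred at (x = 312, z = 95).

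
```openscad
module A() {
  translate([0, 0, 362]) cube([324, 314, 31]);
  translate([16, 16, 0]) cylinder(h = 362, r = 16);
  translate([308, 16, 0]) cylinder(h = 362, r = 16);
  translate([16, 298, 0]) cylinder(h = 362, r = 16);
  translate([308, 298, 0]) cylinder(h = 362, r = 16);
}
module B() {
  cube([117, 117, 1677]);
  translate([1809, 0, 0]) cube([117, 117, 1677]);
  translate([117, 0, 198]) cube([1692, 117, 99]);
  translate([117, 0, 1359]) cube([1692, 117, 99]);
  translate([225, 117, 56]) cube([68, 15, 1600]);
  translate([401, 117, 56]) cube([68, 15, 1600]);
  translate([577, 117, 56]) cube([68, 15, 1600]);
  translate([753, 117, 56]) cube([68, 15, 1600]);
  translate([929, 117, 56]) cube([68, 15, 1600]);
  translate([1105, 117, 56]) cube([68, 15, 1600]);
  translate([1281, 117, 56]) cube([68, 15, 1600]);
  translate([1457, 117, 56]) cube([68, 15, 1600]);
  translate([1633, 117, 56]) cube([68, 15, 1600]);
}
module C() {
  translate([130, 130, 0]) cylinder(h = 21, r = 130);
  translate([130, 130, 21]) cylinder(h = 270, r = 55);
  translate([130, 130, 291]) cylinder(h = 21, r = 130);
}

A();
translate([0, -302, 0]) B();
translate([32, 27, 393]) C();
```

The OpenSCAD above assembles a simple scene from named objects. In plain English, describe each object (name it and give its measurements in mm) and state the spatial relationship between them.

A is a four-legged stool. The seat is a 324×314×31 mm slab whose top surface is at z = 393 mm; four round legs, each 32 mm in diameter, run from the floor (z = 0) to the underside of the seat, each leg's axis is inset half a diameter from the nearest pair of seat edges (so the leg's bounding box is flush with the corner).

B is a fence section. Two 117×117 mm posts, 1677 mm tall, stand on the floor with a clear span of 1692 mm between their inner faces. Two horizontal rails of 117×99 mm section span the gap between the posts with their undersides at z = 198 mm and z = 1359 mm, flush with the posts' −y face. 9 pickets, each 68 mm wide, 15 mm thick and 1600 mm tall, are fixed to the +y face of the rails with their bottoms at z = 56 mm, evenly spaced across the span with equal gaps (rounded down to the nearest mm) at the −x end and between each pair — any rounding remainder accumulates at the +x end.

C is a spool: two coaxial disc flanges of radius 130 mm and thickness 21 mm, joined by a core cylinder of radius 55 mm and height 270 mm. The lower flange rests on z = 0 and the three cylinders share a vertical axis.

The fence section is on the floor beside the stool on its −y side. The spool is on top of the stool, centred.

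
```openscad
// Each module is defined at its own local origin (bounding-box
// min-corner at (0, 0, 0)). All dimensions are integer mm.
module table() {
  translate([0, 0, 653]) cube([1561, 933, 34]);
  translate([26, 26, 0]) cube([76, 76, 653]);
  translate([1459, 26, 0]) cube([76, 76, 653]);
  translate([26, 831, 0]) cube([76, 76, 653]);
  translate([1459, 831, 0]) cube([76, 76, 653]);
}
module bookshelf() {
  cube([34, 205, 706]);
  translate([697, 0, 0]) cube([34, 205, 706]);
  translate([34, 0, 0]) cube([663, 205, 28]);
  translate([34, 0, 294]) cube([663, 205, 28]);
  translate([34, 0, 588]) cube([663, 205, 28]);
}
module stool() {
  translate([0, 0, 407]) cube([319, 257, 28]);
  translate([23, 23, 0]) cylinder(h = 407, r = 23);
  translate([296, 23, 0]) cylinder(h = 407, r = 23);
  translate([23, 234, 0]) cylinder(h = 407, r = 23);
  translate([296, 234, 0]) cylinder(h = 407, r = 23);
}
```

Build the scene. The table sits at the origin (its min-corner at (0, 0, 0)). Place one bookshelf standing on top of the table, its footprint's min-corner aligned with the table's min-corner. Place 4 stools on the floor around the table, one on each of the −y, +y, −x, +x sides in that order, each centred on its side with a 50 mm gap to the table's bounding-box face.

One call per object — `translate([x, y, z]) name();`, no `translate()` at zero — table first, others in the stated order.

table();
translate([0, 0, 687]) bookshelf();
translate([621, -307, 0]) stool();
translate([621, 983, 0]) stool();
translate([-369, 338, 0]) stool();
translate([1611, 338, 0]) stool();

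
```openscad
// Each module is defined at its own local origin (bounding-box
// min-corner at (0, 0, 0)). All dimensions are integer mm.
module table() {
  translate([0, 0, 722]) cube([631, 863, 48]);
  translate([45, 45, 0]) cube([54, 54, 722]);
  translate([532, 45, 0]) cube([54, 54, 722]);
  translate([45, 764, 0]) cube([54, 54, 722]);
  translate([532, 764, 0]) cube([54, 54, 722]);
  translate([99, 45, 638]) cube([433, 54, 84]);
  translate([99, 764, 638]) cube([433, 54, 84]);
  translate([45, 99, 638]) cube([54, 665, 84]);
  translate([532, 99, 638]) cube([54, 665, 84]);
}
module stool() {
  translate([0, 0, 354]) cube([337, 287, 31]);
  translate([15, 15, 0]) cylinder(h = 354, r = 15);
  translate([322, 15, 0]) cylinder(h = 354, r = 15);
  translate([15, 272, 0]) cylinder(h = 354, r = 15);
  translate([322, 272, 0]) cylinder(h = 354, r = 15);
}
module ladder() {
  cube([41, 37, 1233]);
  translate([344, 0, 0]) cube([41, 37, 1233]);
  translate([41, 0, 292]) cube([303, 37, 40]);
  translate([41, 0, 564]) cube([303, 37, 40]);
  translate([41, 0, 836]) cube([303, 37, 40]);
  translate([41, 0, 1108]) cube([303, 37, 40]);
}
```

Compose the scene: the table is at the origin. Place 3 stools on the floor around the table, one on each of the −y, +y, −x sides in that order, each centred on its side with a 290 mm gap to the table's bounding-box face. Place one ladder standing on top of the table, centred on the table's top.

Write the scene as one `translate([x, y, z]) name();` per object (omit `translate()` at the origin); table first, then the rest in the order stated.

table();
translate([147, -577, 0]) stool();
translate([147, 1153, 0]) stool();
translate([-627, 288, 0]) stool();
translate([123, 413, 770]) ladder();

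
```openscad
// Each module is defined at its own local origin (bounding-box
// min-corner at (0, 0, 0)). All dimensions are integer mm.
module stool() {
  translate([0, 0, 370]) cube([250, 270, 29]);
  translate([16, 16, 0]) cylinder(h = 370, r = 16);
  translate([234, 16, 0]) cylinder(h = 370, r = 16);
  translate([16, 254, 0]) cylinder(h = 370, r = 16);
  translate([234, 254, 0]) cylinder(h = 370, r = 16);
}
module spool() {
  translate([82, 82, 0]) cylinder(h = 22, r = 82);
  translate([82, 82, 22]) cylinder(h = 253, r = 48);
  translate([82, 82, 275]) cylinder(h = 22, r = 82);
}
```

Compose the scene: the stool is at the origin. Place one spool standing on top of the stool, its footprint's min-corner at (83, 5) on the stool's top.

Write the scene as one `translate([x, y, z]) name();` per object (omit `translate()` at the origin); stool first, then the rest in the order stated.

stool();
translate([83, 5, 399]) spool();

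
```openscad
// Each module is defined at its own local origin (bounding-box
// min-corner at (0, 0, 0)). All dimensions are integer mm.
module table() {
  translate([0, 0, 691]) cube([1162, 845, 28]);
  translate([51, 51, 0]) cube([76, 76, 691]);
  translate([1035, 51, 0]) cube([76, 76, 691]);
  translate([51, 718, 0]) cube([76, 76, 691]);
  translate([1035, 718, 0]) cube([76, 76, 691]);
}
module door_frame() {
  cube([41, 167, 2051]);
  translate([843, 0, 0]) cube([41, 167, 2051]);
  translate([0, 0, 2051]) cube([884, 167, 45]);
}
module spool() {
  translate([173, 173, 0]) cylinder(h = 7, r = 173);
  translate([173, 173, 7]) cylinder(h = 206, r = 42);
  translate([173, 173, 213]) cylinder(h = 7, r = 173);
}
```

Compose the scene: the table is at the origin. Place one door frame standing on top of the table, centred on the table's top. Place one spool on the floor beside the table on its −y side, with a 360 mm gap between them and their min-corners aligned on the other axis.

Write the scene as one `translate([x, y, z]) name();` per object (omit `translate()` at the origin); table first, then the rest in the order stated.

table();
translate([139, 339, 719]) door_frame();
translate([0, -706, 0]) spool();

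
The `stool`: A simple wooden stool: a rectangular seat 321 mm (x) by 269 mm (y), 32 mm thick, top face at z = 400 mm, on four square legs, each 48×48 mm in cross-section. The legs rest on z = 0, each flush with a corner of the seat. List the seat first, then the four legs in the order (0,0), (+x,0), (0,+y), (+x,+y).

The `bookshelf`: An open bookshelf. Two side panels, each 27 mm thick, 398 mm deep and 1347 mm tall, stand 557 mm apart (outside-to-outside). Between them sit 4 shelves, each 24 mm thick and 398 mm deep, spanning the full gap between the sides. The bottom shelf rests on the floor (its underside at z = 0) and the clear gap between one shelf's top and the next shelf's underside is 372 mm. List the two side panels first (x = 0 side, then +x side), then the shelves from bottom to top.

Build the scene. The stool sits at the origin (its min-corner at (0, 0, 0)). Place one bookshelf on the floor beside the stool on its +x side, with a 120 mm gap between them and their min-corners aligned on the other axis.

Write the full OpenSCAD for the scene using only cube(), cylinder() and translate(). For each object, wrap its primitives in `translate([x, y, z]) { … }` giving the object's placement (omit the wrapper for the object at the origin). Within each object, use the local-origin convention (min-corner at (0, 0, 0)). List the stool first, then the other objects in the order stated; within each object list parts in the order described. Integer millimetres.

translate([0, 0, 368]) cube([321, 269, 32]);
cube([48, 48, 368]);
translate([273, 0, 0]) cube([48, 48, 368]);
translate([0, 221, 0]) cube([48, 48, 368]);
translate([273, 221, 0]) cube([48, 48, 368]);
translate([441, 0, 0]) {
  cube([27, 398, 1347]);
  translate([530, 0, 0]) cube([27, 398, 1347]);
  translate([27, 0, 0]) cube([503, 398, 24]);
  translate([27, 0, 396]) cube([503, 398, 24]);
  translate([27, 0, 792]) cube([503, 398, 24]);
  translate([27, 0, 1188]) cube([503, 398, 24]);
}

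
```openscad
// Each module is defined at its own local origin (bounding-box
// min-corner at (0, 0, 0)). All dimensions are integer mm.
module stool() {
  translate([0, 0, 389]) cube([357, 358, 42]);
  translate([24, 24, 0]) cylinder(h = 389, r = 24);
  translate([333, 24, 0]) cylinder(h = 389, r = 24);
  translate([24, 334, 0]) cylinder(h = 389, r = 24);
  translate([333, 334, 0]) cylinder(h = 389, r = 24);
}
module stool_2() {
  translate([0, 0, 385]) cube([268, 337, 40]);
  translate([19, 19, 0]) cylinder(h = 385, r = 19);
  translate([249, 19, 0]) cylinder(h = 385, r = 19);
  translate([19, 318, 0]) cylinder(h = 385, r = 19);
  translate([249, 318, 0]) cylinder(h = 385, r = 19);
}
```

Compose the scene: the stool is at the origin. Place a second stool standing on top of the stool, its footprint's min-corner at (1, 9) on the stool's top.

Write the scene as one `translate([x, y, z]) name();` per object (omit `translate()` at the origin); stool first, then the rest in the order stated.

stool();
translate([1, 9, 431]) stool_2();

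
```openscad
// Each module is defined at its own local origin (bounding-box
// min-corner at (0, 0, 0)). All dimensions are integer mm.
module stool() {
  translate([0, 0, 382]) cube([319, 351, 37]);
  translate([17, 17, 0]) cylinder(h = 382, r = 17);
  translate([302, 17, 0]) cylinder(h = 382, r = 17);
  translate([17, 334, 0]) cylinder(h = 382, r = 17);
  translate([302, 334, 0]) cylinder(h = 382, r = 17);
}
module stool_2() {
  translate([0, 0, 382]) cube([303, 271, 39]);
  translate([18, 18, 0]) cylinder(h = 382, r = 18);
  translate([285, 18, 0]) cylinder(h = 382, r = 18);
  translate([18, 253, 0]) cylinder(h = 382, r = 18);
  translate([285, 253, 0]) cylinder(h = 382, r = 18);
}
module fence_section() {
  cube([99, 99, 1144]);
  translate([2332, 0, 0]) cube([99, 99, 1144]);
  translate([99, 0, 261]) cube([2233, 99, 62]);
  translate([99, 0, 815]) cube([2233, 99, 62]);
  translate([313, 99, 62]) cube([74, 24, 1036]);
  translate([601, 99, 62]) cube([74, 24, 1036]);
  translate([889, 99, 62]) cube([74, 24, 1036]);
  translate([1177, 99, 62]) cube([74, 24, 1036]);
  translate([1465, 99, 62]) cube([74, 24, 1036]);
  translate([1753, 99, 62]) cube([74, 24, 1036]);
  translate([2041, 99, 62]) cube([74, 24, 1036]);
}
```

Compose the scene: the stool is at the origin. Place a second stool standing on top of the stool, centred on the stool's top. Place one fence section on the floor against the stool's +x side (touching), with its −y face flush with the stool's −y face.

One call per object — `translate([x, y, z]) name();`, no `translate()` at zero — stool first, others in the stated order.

stool();
translate([8, 40, 419]) stool_2();
translate([319, 0, 0]) fence_section();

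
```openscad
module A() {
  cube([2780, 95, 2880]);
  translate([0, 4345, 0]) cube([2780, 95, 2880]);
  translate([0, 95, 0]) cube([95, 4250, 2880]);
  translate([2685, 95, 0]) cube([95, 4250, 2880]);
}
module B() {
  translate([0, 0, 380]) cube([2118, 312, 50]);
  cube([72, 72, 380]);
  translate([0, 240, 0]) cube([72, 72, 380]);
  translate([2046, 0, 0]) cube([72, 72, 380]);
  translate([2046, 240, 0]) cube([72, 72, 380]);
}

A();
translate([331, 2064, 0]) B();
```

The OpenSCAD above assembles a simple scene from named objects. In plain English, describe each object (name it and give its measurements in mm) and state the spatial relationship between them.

A is the wall frame of a small rectangular building: four walls, each 2880 mm tall and 95 mm thick, enclosing a footprint 2780 mm (x) by 4440 mm (y) outside-to-outside, with no floor or roof. The front and back walls (the −y and +y sides) span the full width; the two side walls fit between them.

B is a bench: a 2118×312 mm seat slab, 50 mm thick, top at z = 430 mm, on four 72×72 mm square legs flush with the seat corners and standing on z = 0.

The bench sits inside the house frame, centred.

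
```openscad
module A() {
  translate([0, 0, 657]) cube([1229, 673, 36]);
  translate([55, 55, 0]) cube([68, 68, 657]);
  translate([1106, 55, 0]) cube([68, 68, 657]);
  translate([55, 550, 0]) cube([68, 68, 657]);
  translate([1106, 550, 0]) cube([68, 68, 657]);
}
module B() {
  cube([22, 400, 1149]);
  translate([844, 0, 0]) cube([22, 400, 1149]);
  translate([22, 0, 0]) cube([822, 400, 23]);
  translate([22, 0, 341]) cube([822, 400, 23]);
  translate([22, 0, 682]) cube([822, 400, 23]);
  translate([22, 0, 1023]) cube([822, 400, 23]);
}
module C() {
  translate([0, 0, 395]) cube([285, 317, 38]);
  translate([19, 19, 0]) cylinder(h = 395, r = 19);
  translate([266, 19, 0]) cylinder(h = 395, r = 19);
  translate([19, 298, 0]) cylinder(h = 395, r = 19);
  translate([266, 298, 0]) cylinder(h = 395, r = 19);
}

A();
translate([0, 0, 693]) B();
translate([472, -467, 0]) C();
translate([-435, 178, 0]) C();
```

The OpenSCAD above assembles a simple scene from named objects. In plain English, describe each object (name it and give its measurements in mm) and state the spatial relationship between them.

A is a table with a 1229×673 mm rectangular top, 36 mm thick, top surface at z = 693 mm, supported by four 68×68 mm square legs, each inset 55 mm from the nearest pair of top edges, running from the floor.

B is an open bookshelf. Two side panels, each 22 mm thick, 400 mm deep and 1149 mm tall, stand 866 mm apart (outside-to-outside). Between them sit 4 shelves, each 23 mm thick and 400 mm deep, spanning the full gap between the sides. The bottom shelf rests on the floor (its underside at z = 0) and the clear gap between one shelf's top and the next shelf's underside is 318 mm.

C is a four-legged stool. The seat is 285×317 mm, 38 mm thick, top at z = 433 mm. It stands on four round legs, each 38 mm in diameter, from z = 0 to the seat underside, each leg's axis is inset half a diameter from the nearest pair of seat edges (so the leg's bounding box is flush with the corner).

The bookshelf is on top of the table. Two stools sit around the table at the −y, −x sides.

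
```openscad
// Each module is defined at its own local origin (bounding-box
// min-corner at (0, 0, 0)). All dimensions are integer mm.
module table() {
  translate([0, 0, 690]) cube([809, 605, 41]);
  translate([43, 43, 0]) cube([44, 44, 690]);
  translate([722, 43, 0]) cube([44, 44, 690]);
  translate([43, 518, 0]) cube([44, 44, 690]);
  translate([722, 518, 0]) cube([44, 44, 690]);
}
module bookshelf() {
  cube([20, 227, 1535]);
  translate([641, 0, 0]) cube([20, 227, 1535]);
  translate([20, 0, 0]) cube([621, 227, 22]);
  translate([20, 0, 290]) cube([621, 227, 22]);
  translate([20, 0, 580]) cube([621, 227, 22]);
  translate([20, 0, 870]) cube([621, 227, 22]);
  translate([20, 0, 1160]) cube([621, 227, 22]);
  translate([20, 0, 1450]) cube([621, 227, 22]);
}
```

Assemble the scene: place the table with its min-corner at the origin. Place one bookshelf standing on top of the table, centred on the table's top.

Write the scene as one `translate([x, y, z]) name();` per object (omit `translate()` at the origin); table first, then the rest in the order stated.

table();
translate([74, 189, 731]) bookshelf();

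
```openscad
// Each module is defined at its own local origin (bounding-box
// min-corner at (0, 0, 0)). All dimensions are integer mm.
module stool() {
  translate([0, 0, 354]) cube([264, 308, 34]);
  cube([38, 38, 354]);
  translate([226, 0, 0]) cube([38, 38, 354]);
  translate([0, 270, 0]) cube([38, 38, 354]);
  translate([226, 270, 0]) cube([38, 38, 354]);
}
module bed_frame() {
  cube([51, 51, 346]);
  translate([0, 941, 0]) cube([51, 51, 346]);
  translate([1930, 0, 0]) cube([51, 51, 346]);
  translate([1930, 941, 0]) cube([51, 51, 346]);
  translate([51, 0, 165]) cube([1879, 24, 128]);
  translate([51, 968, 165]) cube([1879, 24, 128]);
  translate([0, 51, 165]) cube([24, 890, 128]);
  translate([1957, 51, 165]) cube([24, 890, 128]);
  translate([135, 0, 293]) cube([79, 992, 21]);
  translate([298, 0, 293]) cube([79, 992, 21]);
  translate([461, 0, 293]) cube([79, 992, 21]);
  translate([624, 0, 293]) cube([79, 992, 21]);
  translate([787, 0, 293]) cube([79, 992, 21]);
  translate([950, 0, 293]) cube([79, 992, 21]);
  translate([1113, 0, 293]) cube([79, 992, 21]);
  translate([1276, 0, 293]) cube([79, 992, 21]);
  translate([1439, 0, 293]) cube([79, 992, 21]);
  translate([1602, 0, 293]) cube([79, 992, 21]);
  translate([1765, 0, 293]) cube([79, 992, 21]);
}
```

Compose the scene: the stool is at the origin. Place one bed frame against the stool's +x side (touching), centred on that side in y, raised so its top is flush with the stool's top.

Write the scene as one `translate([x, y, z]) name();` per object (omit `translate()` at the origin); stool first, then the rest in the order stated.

stool();
translate([264, -342, 42]) bed_frame();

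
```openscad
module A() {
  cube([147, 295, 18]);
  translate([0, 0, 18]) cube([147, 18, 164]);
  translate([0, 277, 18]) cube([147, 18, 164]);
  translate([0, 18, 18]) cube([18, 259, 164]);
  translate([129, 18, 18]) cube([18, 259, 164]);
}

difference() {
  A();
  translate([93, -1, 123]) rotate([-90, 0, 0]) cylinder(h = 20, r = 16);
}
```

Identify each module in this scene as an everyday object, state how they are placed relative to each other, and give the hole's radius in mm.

A is an open box. The open box has a circular hole through its front wall. The hole's radius is 16 mm.

The subtracted cylinder has r = 16 mm.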